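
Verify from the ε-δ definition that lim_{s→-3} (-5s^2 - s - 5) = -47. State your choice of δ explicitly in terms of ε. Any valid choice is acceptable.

δ = min(1, ε/34)

Suppose ε > 0. We want δ > 0 such that 0 < |s + 3| < δ implies |(-5s^2 - s - 5) + 47| < ε.
(-5s^2 - s - 5) + 47 = -5s^2 - s + 42 = (s + 3)(-5s + 14).
So |(-5s^2 - s - 5) + 47| = |s + 3|·|-5s + 14|.
Assume first that |s + 3| < 1, so |s| < 4. Then |-5s + 14| ≤ 5·4 + 14 = 34.
Hence |(-5s^2 - s - 5) + 47| ≤ 34|s + 3| < ε provided |s + 3| < ε/34.
Choosing δ = min(1, ε/34) ensures both conditions, hence |(-5s^2 - s - 5) + 47| < ε.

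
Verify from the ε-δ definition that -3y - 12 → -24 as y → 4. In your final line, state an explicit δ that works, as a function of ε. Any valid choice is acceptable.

δ = ε/3

Fix ε > 0. We need δ > 0 so that 0 < |y − 4| < δ implies |(-3y - 12) + 24| < ε.
Since (-3y - 12) + 24 = -3(y − 4), we have |(-3y - 12) + 24| = 3|y − 4|.
Thus it suffices that |y − 4| < ε/3.
Take δ = ε/3. If 0 < |y − 4| < δ then |(-3y - 12) + 24| = 3|y − 4| < 3·(ε/3) = ε.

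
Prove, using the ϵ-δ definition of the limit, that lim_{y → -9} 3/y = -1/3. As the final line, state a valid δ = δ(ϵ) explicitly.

δ = min(9/2, (27/2)ϵ)

Suppose ϵ > 0. We seek δ > 0 such that 0 < |y + 9| < δ implies |3/y + 1/3| < ϵ.
|3/y + 1/3| = 3·|-9 − y|/(9·|y|) = 3|y + 9|/(9|y|).
Restrict δ ≤ 9/2. Then |y + 9| < 9/2 gives |y| > 9/2, so 9|y| > 81/2.
Then |3/y + 1/3| < 3|y + 9|/(81/2), which is < ϵ when |y + 9| < (27/2)ϵ.
Take δ = min(9/2, (27/2)ϵ). Then 0 < |y + 9| < δ gives both |y + 9| < 9/2 and |y + 9| < (27/2)ϵ, so |3/y + 1/3| < ϵ.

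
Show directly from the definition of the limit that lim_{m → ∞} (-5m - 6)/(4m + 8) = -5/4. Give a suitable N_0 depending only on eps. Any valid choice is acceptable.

Let eps > 0. For m ≥ 1, |(-5m - 6)/(4m + 8) + 5/4| = |16|/(4(4m + 8)) = 16/(4(4m + 8)).
Since 4m + 8 ≥ 4m for m ≥ 1, this is ≤ 16/(4·4m) = 1/m.
So |(-5m - 6)/(4m + 8) + 5/4| < eps whenever m > 1/eps.
Take N_0 = 1/eps. If m > N_0 then |(-5m - 6)/(4m + 8) + 5/4| ≤ 1/m < eps.

N_0 = 1/eps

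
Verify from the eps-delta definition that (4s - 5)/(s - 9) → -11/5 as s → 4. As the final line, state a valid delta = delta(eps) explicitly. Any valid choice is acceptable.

delta = min(5/2, (25/62)eps)

Let eps > 0 be given. We want delta > 0 with 0 < |s − 4| < delta ⇒ |(4s - 5)/(s - 9) + 11/5| < eps.
Combining over a common denominator, (4s - 5)/(s - 9) + 11/5 = [(4s - 5)·(-5) − 11·(s - 9)] / [(-5)·(s - 9)] = -31(s − 4) / ((-5)(s - 9)).
So |(4s - 5)/(s - 9) + 11/5| = 31|s − 4| / (5·|s − 9|).
Restrict delta ≤ 5/2. Then |s − 4| < 5/2 gives |s − 9| = |(s − 4) + (-5)| ≥ 5 − 5/2 = 5/2.
Hence |(4s - 5)/(s - 9) + 11/5| < 31|s − 4|/(5·(5/2)) = (62/25)|s − 4|, which is < eps once |s − 4| < (25/62)eps.
Take delta = min(5/2, (25/62)eps). Then 0 < |s − 4| < delta forces both bounds, so |(4s - 5)/(s - 9) + 11/5| < eps.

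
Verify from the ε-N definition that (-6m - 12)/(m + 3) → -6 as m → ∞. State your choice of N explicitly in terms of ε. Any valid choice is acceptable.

Fix ε > 0. For m ≥ 1, |(-6m - 12)/(m + 3) + 6| = |6|/((m + 3)) = 6/((m + 3)).
Since m + 3 ≥ m for m ≥ 1, this is ≤ 6/(m) = 6/m.
So |(-6m - 12)/(m + 3) + 6| < ε whenever m > 6/ε.
Take N = 6/ε. If m > N then |(-6m - 12)/(m + 3) + 6| ≤ 6/m < ε.

N = 6/ε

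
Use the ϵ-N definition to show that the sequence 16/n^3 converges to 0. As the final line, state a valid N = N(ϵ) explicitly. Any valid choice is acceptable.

Let ϵ > 0 be given. For n ≥ 1, |16/n^3 − 0| = 16/n^3.
16/n^3 < ϵ ⇔ n^3 > 16/ϵ ⇔ n > (16/ϵ)^{1/3}.
Take N = (16/ϵ)^{1/3}. Then n > N implies 16/n^3 < ϵ.

N = (16/ϵ)^{1/3}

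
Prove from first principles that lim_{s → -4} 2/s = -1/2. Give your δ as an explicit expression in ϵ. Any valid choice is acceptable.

Let ϵ > 0. We seek δ > 0 such that 0 < |s + 4| < δ implies |2/s + 1/2| < ϵ.
|2/s + 1/2| = 2·|-4 − s|/(4·|s|) = 2|s + 4|/(4|s|).
Restrict δ ≤ 2. Then |s + 4| < 2 gives |s| > 2, so 4|s| > 8.
Then |2/s + 1/2| < 2|s + 4|/8, which is < ϵ when |s + 4| < 4ϵ.
Take δ = min(2, 4ϵ). Then 0 < |s + 4| < δ gives both |s + 4| < 2 and |s + 4| < 4ϵ, so |2/s + 1/2| < ϵ.

δ = min(2, 4ϵ)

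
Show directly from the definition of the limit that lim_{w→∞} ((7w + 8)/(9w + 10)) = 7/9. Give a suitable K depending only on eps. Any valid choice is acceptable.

K = (2/81)/eps

Suppose eps > 0. We seek K > 0 such that w > K implies |(7w + 8)/(9w + 10) − (7/9)| < eps.
(7w + 8)/(9w + 10) − (7/9) = (9(7w + 8) − 7(9w + 10)) / (9(9w + 10)) = 2/(9(9w + 10)).
For w > 0 we have 9w + 10 > 9w, so |(7w + 8)/(9w + 10) − (7/9)| = 2/(9(9w + 10)) < 2/(9·9w) = (2/81)/w.
Thus |(7w + 8)/(9w + 10) − (7/9)| < eps whenever w > (2/81)/eps.
Take K = (2/81)/eps. If w > K then |(7w + 8)/(9w + 10) − (7/9)| < (2/81)/w < eps.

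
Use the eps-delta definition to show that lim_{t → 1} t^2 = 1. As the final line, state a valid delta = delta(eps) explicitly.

delta = min(2, eps/4)

Fix eps > 0. We seek delta > 0 with 0 < |t − 1| < delta ⇒ |t^2 − 1| < eps.
Factor: t^2 − 1 = (t − 1)(t + 1), so |t^2 − 1| = |t − 1|·|t + 1|.
Restrict delta ≤ 2. Then |t − 1| < 2 gives |t| < 3, so by the triangle inequality |t + 1| ≤ 3 + 1 = 4.
Hence |t^2 − 1| ≤ 4|t − 1|, which is < eps once |t − 1| < eps/4.
Take delta = min(2, eps/4). If 0 < |t − 1| < delta then both bounds hold and |t^2 − 1| ≤ 4|t − 1| < 4·(eps/4) = eps.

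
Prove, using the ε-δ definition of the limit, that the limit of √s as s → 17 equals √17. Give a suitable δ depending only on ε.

Let ε > 0 be given. We want δ > 0 such that 0 < |s − 17| < δ implies |√s − √17| < ε.
Multiplying by the conjugate, |√s − √17| = |s − 17|/(√s + √17).
Restrict δ ≤ 17 so that |s − 17| < 17 forces s > 0, and then √s + √17 > √17.
Hence |√s − √17| < |s − 17|/√17, which is < ε once |s − 17| < √17·ε.
Take δ = min(17, √17·ε). If 0 < |s − 17| < δ then s > 0 and |√s − √17| < |s − 17|/√17 < ε.

δ = min(17, √17·ε)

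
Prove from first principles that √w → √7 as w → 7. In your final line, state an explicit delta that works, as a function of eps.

delta = min(7, √7·eps)

Let eps > 0. We want delta > 0 such that 0 < |w − 7| < delta implies |√w − √7| < eps.
Multiplying by the conjugate, |√w − √7| = |w − 7|/(√w + √7).
Restrict delta ≤ 7 so that |w − 7| < 7 forces w > 0, and then √w + √7 > √7.
Hence |√w − √7| < |w − 7|/√7, which is < eps once |w − 7| < √7·eps.
Take delta = min(7, √7·eps). If 0 < |w − 7| < delta then w > 0 and |√w − √7| < |w − 7|/√7 < eps.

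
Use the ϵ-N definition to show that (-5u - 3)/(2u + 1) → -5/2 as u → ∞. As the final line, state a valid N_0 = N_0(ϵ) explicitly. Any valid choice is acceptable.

N_0 = (1/4)/ϵ

Let ϵ > 0. We seek N_0 > 0 such that u > N_0 implies |(-5u - 3)/(2u + 1) + 5/2| < ϵ.
(-5u - 3)/(2u + 1) + 5/2 = (2(-5u - 3) − (-5)(2u + 1)) / (2(2u + 1)) = -1/(2(2u + 1)).
For u > 0 we have 2u + 1 > 2u, so |(-5u - 3)/(2u + 1) + 5/2| = 1/(2(2u + 1)) < 1/(2·2u) = (1/4)/u.
Thus |(-5u - 3)/(2u + 1) + 5/2| < ϵ whenever u > (1/4)/ϵ.
Take N_0 = (1/4)/ϵ. If u > N_0 then |(-5u - 3)/(2u + 1) + 5/2| < (1/4)/u < ϵ.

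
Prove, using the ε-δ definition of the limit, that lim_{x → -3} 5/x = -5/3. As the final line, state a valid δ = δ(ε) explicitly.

δ = min(3/2, (9/10)ε)

Let ε > 0. We seek δ > 0 such that 0 < |x + 3| < δ implies |5/x + 5/3| < ε.
|5/x + 5/3| = 5·|-3 − x|/(3·|x|) = 5|x + 3|/(3|x|).
Restrict δ ≤ 3/2. Then |x + 3| < 3/2 gives |x| > 3/2, so 3|x| > 9/2.
Then |5/x + 5/3| < 5|x + 3|/(9/2), which is < ε when |x + 3| < (9/10)ε.
Take δ = min(3/2, (9/10)ε). Then 0 < |x + 3| < δ gives both |x + 3| < 3/2 and |x + 3| < (9/10)ε, so |5/x + 5/3| < ε.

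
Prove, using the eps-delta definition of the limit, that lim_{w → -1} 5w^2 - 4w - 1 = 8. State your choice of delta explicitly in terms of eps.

delta = min(1, eps/19)

Suppose eps > 0. We want delta > 0 such that 0 < |w + 1| < delta implies |(5w^2 - 4w - 1) − 8| < eps.
(5w^2 - 4w - 1) − 8 = 5w^2 - 4w - 9 = (w + 1)(5w - 9).
So |(5w^2 - 4w - 1) − 8| = |w + 1|·|5w - 9|.
Assume first that |w + 1| < 1, so |w| < 2. Then |5w - 9| ≤ 5·2 + 9 = 19.
Hence |(5w^2 - 4w - 1) − 8| ≤ 19|w + 1| < eps provided |w + 1| < eps/19.
Choosing delta = min(1, eps/19) ensures both conditions, hence |(5w^2 - 4w - 1) − 8| < eps.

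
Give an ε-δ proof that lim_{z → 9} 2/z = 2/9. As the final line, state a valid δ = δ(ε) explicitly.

δ = min(9/2, (81/4)ε)

Suppose ε > 0. We seek δ > 0 such that 0 < |z − 9| < δ implies |2/z − (2/9)| < ε.
|2/z − (2/9)| = 2·|9 − z|/(9·|z|) = 2|z − 9|/(9|z|).
Require δ ≤ 9/2 so that |z| > 9 − 9/2 = 9/2, hence 9|z| > 81/2.
Then |2/z − (2/9)| < 2|z − 9|/(81/2), which is < ε when |z − 9| < (81/4)ε.
Take δ = min(9/2, (81/4)ε). Then 0 < |z − 9| < δ gives both |z − 9| < 9/2 and |z − 9| < (81/4)ε, so |2/z − (2/9)| < ε.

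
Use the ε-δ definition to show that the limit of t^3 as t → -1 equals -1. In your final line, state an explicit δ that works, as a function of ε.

δ = min(1, ε/7)

Suppose ε > 0. We seek δ > 0 with 0 < |t + 1| < δ ⇒ |t^3 + 1| < ε.
Factor: t^3 + 1 = (t + 1)(t^2 - t + 1), so |t^3 + 1| = |t + 1|·|t^2 - t + 1|.
Restrict δ ≤ 1. Then |t + 1| < 1 gives |t| < 2, so by the triangle inequality |t^2 - t + 1| ≤ 2^2 + 2 + 1 = 7.
Hence |t^3 + 1| ≤ 7|t + 1|, which is < ε once |t + 1| < ε/7.
Take δ = min(1, ε/7). If 0 < |t + 1| < δ then both bounds hold and |t^3 + 1| ≤ 7|t + 1| < 7·(ε/7) = ε.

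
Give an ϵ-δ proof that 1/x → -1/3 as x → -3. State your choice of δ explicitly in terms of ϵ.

δ = min(3/2, (9/2)ϵ)

Fix ϵ > 0. We seek δ > 0 such that 0 < |x + 3| < δ implies |1/x + 1/3| < ϵ.
|1/x + 1/3| = |-3 − x|/(3·|x|) = |x + 3|/(3|x|).
Require δ ≤ 3/2 so that |x| > 3 − 3/2 = 3/2, hence 3|x| > 9/2.
Then |1/x + 1/3| < |x + 3|/(9/2), which is < ϵ when |x + 3| < (9/2)ϵ.
Take δ = min(3/2, (9/2)ϵ). Then 0 < |x + 3| < δ gives both |x + 3| < 3/2 and |x + 3| < (9/2)ϵ, so |1/x + 1/3| < ϵ.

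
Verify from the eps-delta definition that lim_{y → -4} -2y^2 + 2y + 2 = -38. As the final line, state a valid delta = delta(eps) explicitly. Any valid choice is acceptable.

Let eps > 0 be given. We want delta > 0 such that 0 < |y + 4| < delta implies |(-2y^2 + 2y + 2) + 38| < eps.
(-2y^2 + 2y + 2) + 38 = -2y^2 + 2y + 40 = (y + 4)(-2y + 10).
So |(-2y^2 + 2y + 2) + 38| = |y + 4|·|-2y + 10|.
Assume first that |y + 4| < 1, so |y| < 5. Then |-2y + 10| ≤ 2·5 + 10 = 20.
Hence |(-2y^2 + 2y + 2) + 38| ≤ 20|y + 4| < eps provided |y + 4| < eps/20.
Take delta = min(1, eps/20). Then 0 < |y + 4| < delta gives both |y + 4| < 1 and |y + 4| < eps/20, so |(-2y^2 + 2y + 2) + 38| < eps.

delta = min(1, eps/20)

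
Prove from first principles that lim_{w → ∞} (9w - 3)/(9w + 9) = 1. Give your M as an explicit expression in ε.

M = (4/3)/ε

Let ε > 0 be given. We seek M > 0 such that w > M implies |(9w - 3)/(9w + 9) − 1| < ε.
(9w - 3)/(9w + 9) − 1 = (9(9w - 3) − 9(9w + 9)) / (9(9w + 9)) = -108/(9(9w + 9)).
For w > 0 we have 9w + 9 > 9w, so |(9w - 3)/(9w + 9) − 1| = 108/(9(9w + 9)) < 108/(9·9w) = (4/3)/w.
Thus |(9w - 3)/(9w + 9) − 1| < ε whenever w > (4/3)/ε.
Take M = (4/3)/ε. If w > M then |(9w - 3)/(9w + 9) − 1| < (4/3)/w < ε.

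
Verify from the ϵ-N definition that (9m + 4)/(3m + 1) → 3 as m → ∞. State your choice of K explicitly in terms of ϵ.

Let ϵ > 0. For m ≥ 1, |(9m + 4)/(3m + 1) − 3| = |3|/(3(3m + 1)) = 3/(3(3m + 1)).
Since 3m + 1 ≥ 3m for m ≥ 1, this is ≤ 3/(3·3m) = (1/3)/m.
So |(9m + 4)/(3m + 1) − 3| < ϵ whenever m > (1/3)/ϵ.
Take K = (1/3)/ϵ. If m > K then |(9m + 4)/(3m + 1) − 3| ≤ (1/3)/m < ϵ.

K = (1/3)/ϵ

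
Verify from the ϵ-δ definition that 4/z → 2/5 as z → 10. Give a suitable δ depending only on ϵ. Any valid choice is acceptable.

δ = min(5, (25/2)ϵ)

Suppose ϵ > 0. We seek δ > 0 such that 0 < |z − 10| < δ implies |4/z − (2/5)| < ϵ.
|4/z − (2/5)| = 4·|10 − z|/(10·|z|) = 4|z − 10|/(10|z|).
Require δ ≤ 5 so that |z| > 10 − 5 = 5, hence 10|z| > 50.
Then |4/z − (2/5)| < 4|z − 10|/50, which is < ϵ when |z − 10| < (25/2)ϵ.
Take δ = min(5, (25/2)ϵ). Then 0 < |z − 10| < δ gives both |z − 10| < 5 and |z − 10| < (25/2)ϵ, so |4/z − (2/5)| < ϵ.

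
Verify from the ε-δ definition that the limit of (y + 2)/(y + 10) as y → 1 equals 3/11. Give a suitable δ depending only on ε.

δ = min(11/2, (121/16)ε)

Suppose ε > 0. We want δ > 0 with 0 < |y − 1| < δ ⇒ |(y + 2)/(y + 10) − (3/11)| < ε.
Combining over a common denominator, (y + 2)/(y + 10) − (3/11) = [(y + 2)·11 − 3·(y + 10)] / [11·(y + 10)] = 8(y − 1) / (11(y + 10)).
So |(y + 2)/(y + 10) − (3/11)| = 8|y − 1| / (11·|y + 10|).
Restrict δ ≤ 11/2. Then |y − 1| < 11/2 gives |y + 10| = |(y − 1) + 11| ≥ 11 − 11/2 = 11/2.
Hence |(y + 2)/(y + 10) − (3/11)| < 8|y − 1|/(11·(11/2)) = (16/121)|y − 1|, which is < ε once |y − 1| < (121/16)ε.
Take δ = min(11/2, (121/16)ε). Then 0 < |y − 1| < δ forces both bounds, so |(y + 2)/(y + 10) − (3/11)| < ε.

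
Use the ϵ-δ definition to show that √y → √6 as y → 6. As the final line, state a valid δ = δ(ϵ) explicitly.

Suppose ϵ > 0. We want δ > 0 such that 0 < |y − 6| < δ implies |√y − √6| < ϵ.
Rationalise: √y − √6 = (y − 6)/(√y + √6), so |√y − √6| = |y − 6|/(√y + √6).
Restrict δ ≤ 6 so that |y − 6| < 6 forces y > 0, and then √y + √6 > √6.
Hence |√y − √6| < |y − 6|/√6, which is < ϵ once |y − 6| < √6·ϵ.
Take δ = min(6, √6·ϵ). If 0 < |y − 6| < δ then y > 0 and |√y − √6| < |y − 6|/√6 < ϵ.

δ = min(6, √6·ϵ)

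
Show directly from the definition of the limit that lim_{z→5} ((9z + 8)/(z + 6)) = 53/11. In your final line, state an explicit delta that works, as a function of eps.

delta = min(11/2, (121/92)eps)

Suppose eps > 0. We want delta > 0 with 0 < |z − 5| < delta ⇒ |(9z + 8)/(z + 6) − (53/11)| < eps.
Combining over a common denominator, (9z + 8)/(z + 6) − (53/11) = [(9z + 8)·11 − 53·(z + 6)] / [11·(z + 6)] = 46(z − 5) / (11(z + 6)).
So |(9z + 8)/(z + 6) − (53/11)| = 46|z − 5| / (11·|z + 6|).
Require delta ≤ 11/2, so |z + 6| ≥ |11| − |z − 5| > 11 − 11/2 = 11/2.
Hence |(9z + 8)/(z + 6) − (53/11)| < 46|z − 5|/(11·(11/2)) = (92/121)|z − 5|, which is < eps once |z − 5| < (121/92)eps.
Take delta = min(11/2, (121/92)eps). Then 0 < |z − 5| < delta forces both bounds, so |(9z + 8)/(z + 6) − (53/11)| < eps.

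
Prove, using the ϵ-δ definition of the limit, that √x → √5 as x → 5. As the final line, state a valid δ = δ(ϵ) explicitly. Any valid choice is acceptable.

Let ϵ > 0. We want δ > 0 such that 0 < |x − 5| < δ implies |√x − √5| < ϵ.
Multiplying by the conjugate, |√x − √5| = |x − 5|/(√x + √5).
Restrict δ ≤ 5 so that |x − 5| < 5 forces x > 0, and then √x + √5 > √5.
Hence |√x − √5| < |x − 5|/√5, which is < ϵ once |x − 5| < √5·ϵ.
Take δ = min(5, √5·ϵ). If 0 < |x − 5| < δ then x > 0 and |√x − √5| < |x − 5|/√5 < ϵ.

δ = min(5, √5·ϵ)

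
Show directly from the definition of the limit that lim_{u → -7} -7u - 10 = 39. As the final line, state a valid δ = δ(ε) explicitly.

δ = ε/7

Let ε > 0. We need δ > 0 so that 0 < |u + 7| < δ implies |(-7u - 10) − 39| < ε.
|(-7u - 10) − 39| = |-7u - 49| = 7|u + 7|.
Thus it suffices that |u + 7| < ε/7.
Choosing δ = ε/7 gives |(-7u - 10) − 39| = 7|u + 7| < ε whenever |u + 7| < δ.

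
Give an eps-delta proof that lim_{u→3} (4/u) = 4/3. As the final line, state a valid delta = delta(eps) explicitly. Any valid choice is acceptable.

delta = min(3/2, (9/8)eps)

Let eps > 0 be given. We seek delta > 0 such that 0 < |u − 3| < delta implies |4/u − (4/3)| < eps.
|4/u − (4/3)| = 4·|3 − u|/(3·|u|) = 4|u − 3|/(3|u|).
Require delta ≤ 3/2 so that |u| > 3 − 3/2 = 3/2, hence 3|u| > 9/2.
Then |4/u − (4/3)| < 4|u − 3|/(9/2), which is < eps when |u − 3| < (9/8)eps.
Take delta = min(3/2, (9/8)eps). Then 0 < |u − 3| < delta gives both |u − 3| < 3/2 and |u − 3| < (9/8)eps, so |4/u − (4/3)| < eps.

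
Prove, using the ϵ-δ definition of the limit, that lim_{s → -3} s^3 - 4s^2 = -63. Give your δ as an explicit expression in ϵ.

δ = min(2, ϵ/81)

Let ϵ > 0. We want δ > 0 such that 0 < |s + 3| < δ implies |(s^3 - 4s^2) + 63| < ϵ.
(s^3 - 4s^2) + 63 = s^3 - 4s^2 + 63 = (s + 3)(s^2 - 7s + 21).
So |(s^3 - 4s^2) + 63| = |s + 3|·|s^2 - 7s + 21|.
Require δ ≤ 2. Then |s + 3| < 2 gives |s| < 5, and by the triangle inequality |s^2 - 7s + 21| ≤ 5^2 + 7·5 + 21 = 81.
Hence |(s^3 - 4s^2) + 63| ≤ 81|s + 3| < ϵ provided |s + 3| < ϵ/81.
Choosing δ = min(2, ϵ/81) ensures both conditions, hence |(s^3 - 4s^2) + 63| < ϵ.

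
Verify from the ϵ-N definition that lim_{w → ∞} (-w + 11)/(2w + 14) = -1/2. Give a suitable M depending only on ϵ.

Suppose ϵ > 0. We seek M > 0 such that w > M implies |(-w + 11)/(2w + 14) + 1/2| < ϵ.
(-w + 11)/(2w + 14) + 1/2 = (2(-w + 11) − (-1)(2w + 14)) / (2(2w + 14)) = 36/(2(2w + 14)).
For w > 0 we have 2w + 14 > 2w, so |(-w + 11)/(2w + 14) + 1/2| = 36/(2(2w + 14)) < 36/(2·2w) = 9/w.
Thus |(-w + 11)/(2w + 14) + 1/2| < ϵ whenever w > 9/ϵ.
Take M = 9/ϵ. If w > M then |(-w + 11)/(2w + 14) + 1/2| < 9/w < ϵ.

M = 9/ϵ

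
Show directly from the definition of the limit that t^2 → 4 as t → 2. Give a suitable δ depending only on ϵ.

δ = min(2, ϵ/6)

Let ϵ > 0. We seek δ > 0 with 0 < |t − 2| < δ ⇒ |t^2 − 4| < ϵ.
Factor: t^2 − 4 = (t − 2)(t + 2), so |t^2 − 4| = |t − 2|·|t + 2|.
Impose δ ≤ 2 so that |t| < 4; then |t + 2| ≤ 6.
Hence |t^2 − 4| ≤ 6|t − 2|, which is < ϵ once |t − 2| < ϵ/6.
Take δ = min(2, ϵ/6). If 0 < |t − 2| < δ then both bounds hold and |t^2 − 4| ≤ 6|t − 2| < 6·(ϵ/6) = ϵ.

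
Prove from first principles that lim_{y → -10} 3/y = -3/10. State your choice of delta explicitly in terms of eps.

delta = min(5, (50/3)eps)

Suppose eps > 0. We seek delta > 0 such that 0 < |y + 10| < delta implies |3/y + 3/10| < eps.
|3/y + 3/10| = 3·|-10 − y|/(10·|y|) = 3|y + 10|/(10|y|).
Require delta ≤ 5 so that |y| > 10 − 5 = 5, hence 10|y| > 50.
Then |3/y + 3/10| < 3|y + 10|/50, which is < eps when |y + 10| < (50/3)eps.
Take delta = min(5, (50/3)eps). Then 0 < |y + 10| < delta gives both |y + 10| < 5 and |y + 10| < (50/3)eps, so |3/y + 3/10| < eps.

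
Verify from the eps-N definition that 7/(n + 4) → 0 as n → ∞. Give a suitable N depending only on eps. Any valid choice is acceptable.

N = 7/eps

Suppose eps > 0. For n ≥ 1, |7/(n + 4) − 0| = 7/(n + 4) ≤ 7/n.
We need 7/n < eps, i.e. n > 7/eps.
Take N = 7/eps. If n > N then |7/(n + 4)| ≤ 7/n < eps.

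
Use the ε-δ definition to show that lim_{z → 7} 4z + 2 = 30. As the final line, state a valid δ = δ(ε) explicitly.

Suppose ε > 0. We need δ > 0 so that 0 < |z − 7| < δ implies |(4z + 2) − 30| < ε.
|(4z + 2) − 30| = |4z - 28| = 4|z − 7|.
So 4|z − 7| < ε exactly when |z − 7| < ε/4.
Take δ = ε/4. If 0 < |z − 7| < δ then |(4z + 2) − 30| = 4|z − 7| < 4·(ε/4) = ε.

δ = ε/4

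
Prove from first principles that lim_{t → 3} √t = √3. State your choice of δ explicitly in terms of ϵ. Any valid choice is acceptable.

δ = min(3, √3·ϵ)

Let ϵ > 0 be given. We want δ > 0 such that 0 < |t − 3| < δ implies |√t − √3| < ϵ.
Rationalise: √t − √3 = (t − 3)/(√t + √3), so |√t − √3| = |t − 3|/(√t + √3).
Restrict δ ≤ 3 so that |t − 3| < 3 forces t > 0, and then √t + √3 > √3.
Hence |√t − √3| < |t − 3|/√3, which is < ϵ once |t − 3| < √3·ϵ.
Take δ = min(3, √3·ϵ). If 0 < |t − 3| < δ then t > 0 and |√t − √3| < |t − 3|/√3 < ϵ.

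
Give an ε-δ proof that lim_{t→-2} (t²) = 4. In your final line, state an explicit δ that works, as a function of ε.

Fix ε > 0. We seek δ > 0 with 0 < |t + 2| < δ ⇒ |t² − 4| < ε.
Factor: t² − 4 = (t + 2)(t - 2), so |t² − 4| = |t + 2|·|t - 2|.
Restrict δ ≤ 1. Then |t + 2| < 1 gives |t| < 3, so by the triangle inequality |t - 2| ≤ 3 + 2 = 5.
Hence |t² − 4| ≤ 5|t + 2|, which is < ε once |t + 2| < ε/5.
Take δ = min(1, ε/5). If 0 < |t + 2| < δ then both bounds hold and |t² − 4| ≤ 5|t + 2| < 5·(ε/5) = ε.

δ = min(1, ε/5)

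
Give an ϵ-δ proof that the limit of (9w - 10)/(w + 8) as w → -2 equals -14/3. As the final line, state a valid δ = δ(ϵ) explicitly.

δ = min(3, (9/41)ϵ)

Let ϵ > 0. We want δ > 0 with 0 < |w + 2| < δ ⇒ |(9w - 10)/(w + 8) + 14/3| < ϵ.
Combining over a common denominator, (9w - 10)/(w + 8) + 14/3 = [(9w - 10)·6 − (-28)·(w + 8)] / [6·(w + 8)] = 82(w + 2) / (6(w + 8)).
So |(9w - 10)/(w + 8) + 14/3| = 82|w + 2| / (6·|w + 8|).
Restrict δ ≤ 3. Then |w + 2| < 3 gives |w + 8| = |(w + 2) + 6| ≥ 6 − 3 = 3.
Hence |(9w - 10)/(w + 8) + 14/3| < 82|w + 2|/(6·3) = (41/9)|w + 2|, which is < ϵ once |w + 2| < (9/41)ϵ.
Take δ = min(3, (9/41)ϵ). Then 0 < |w + 2| < δ forces both bounds, so |(9w - 10)/(w + 8) + 14/3| < ϵ.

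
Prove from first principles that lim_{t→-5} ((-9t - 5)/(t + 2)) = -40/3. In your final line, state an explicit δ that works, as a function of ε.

Let ε > 0 be given. We want δ > 0 with 0 < |t + 5| < δ ⇒ |(-9t - 5)/(t + 2) + 40/3| < ε.
Combining over a common denominator, (-9t - 5)/(t + 2) + 40/3 = [(-9t - 5)·(-3) − 40·(t + 2)] / [(-3)·(t + 2)] = -13(t + 5) / ((-3)(t + 2)).
So |(-9t - 5)/(t + 2) + 40/3| = 13|t + 5| / (3·|t + 2|).
Require δ ≤ 3/2, so |t + 2| ≥ |-3| − |t + 5| > 3 − 3/2 = 3/2.
Hence |(-9t - 5)/(t + 2) + 40/3| < 13|t + 5|/(3·(3/2)) = (26/9)|t + 5|, which is < ε once |t + 5| < (9/26)ε.
Take δ = min(3/2, (9/26)ε). Then 0 < |t + 5| < δ forces both bounds, so |(-9t - 5)/(t + 2) + 40/3| < ε.

δ = min(3/2, (9/26)ε)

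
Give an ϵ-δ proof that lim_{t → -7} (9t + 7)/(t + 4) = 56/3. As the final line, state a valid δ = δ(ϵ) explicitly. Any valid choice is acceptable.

Let ϵ > 0. We want δ > 0 with 0 < |t + 7| < δ ⇒ |(9t + 7)/(t + 4) − (56/3)| < ϵ.
Combining over a common denominator, (9t + 7)/(t + 4) − (56/3) = [(9t + 7)·(-3) − (-56)·(t + 4)] / [(-3)·(t + 4)] = 29(t + 7) / ((-3)(t + 4)).
So |(9t + 7)/(t + 4) − (56/3)| = 29|t + 7| / (3·|t + 4|).
Require δ ≤ 3/2, so |t + 4| ≥ |-3| − |t + 7| > 3 − 3/2 = 3/2.
Hence |(9t + 7)/(t + 4) − (56/3)| < 29|t + 7|/(3·(3/2)) = (58/9)|t + 7|, which is < ϵ once |t + 7| < (9/58)ϵ.
Take δ = min(3/2, (9/58)ϵ). Then 0 < |t + 7| < δ forces both bounds, so |(9t + 7)/(t + 4) − (56/3)| < ϵ.

δ = min(3/2, (9/58)ϵ)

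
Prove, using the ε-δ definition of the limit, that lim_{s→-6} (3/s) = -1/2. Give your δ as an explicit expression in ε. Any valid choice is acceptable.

δ = min(3, 6ε)

Fix ε > 0. We seek δ > 0 such that 0 < |s + 6| < δ implies |3/s + 1/2| < ε.
|3/s + 1/2| = 3·|-6 − s|/(6·|s|) = 3|s + 6|/(6|s|).
Restrict δ ≤ 3. Then |s + 6| < 3 gives |s| > 3, so 6|s| > 18.
Then |3/s + 1/2| < 3|s + 6|/18, which is < ε when |s + 6| < 6ε.
Take δ = min(3, 6ε). Then 0 < |s + 6| < δ gives both |s + 6| < 3 and |s + 6| < 6ε, so |3/s + 1/2| < ε.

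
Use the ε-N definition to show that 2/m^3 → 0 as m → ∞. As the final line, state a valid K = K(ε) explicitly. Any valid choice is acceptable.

K = (2/ε)^{1/3}

Fix ε > 0. For m ≥ 1, |2/m^3 − 0| = 2/m^3.
2/m^3 < ε ⇔ m^3 > 2/ε ⇔ m > (2/ε)^{1/3}.
Take K = (2/ε)^{1/3}. Then m > K implies 2/m^3 < ε.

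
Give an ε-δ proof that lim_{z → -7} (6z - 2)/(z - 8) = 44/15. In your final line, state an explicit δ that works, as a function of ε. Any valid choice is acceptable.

δ = min(15/2, (225/92)ε)

Suppose ε > 0. We want δ > 0 with 0 < |z + 7| < δ ⇒ |(6z - 2)/(z - 8) − (44/15)| < ε.
Combining over a common denominator, (6z - 2)/(z - 8) − (44/15) = [(6z - 2)·(-15) − (-44)·(z - 8)] / [(-15)·(z - 8)] = -46(z + 7) / ((-15)(z - 8)).
So |(6z - 2)/(z - 8) − (44/15)| = 46|z + 7| / (15·|z − 8|).
Require δ ≤ 15/2, so |z − 8| ≥ |-15| − |z + 7| > 15 − 15/2 = 15/2.
Hence |(6z - 2)/(z - 8) − (44/15)| < 46|z + 7|/(15·(15/2)) = (92/225)|z + 7|, which is < ε once |z + 7| < (225/92)ε.
Take δ = min(15/2, (225/92)ε). Then 0 < |z + 7| < δ forces both bounds, so |(6z - 2)/(z - 8) − (44/15)| < ε.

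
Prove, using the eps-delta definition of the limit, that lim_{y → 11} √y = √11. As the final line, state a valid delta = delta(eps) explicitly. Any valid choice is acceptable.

Let eps > 0 be given. We want delta > 0 such that 0 < |y − 11| < delta implies |√y − √11| < eps.
Multiplying by the conjugate, |√y − √11| = |y − 11|/(√y + √11).
Restrict delta ≤ 11 so that |y − 11| < 11 forces y > 0, and then √y + √11 > √11.
Hence |√y − √11| < |y − 11|/√11, which is < eps once |y − 11| < √11·eps.
Take delta = min(11, √11·eps). If 0 < |y − 11| < delta then y > 0 and |√y − √11| < |y − 11|/√11 < eps.

delta = min(11, √11·eps)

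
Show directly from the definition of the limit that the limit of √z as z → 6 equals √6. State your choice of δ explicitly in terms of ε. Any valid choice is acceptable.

Let ε > 0. We want δ > 0 such that 0 < |z − 6| < δ implies |√z − √6| < ε.
Multiplying by the conjugate, |√z − √6| = |z − 6|/(√z + √6).
Restrict δ ≤ 6 so that |z − 6| < 6 forces z > 0, and then √z + √6 > √6.
Hence |√z − √6| < |z − 6|/√6, which is < ε once |z − 6| < √6·ε.
Take δ = min(6, √6·ε). If 0 < |z − 6| < δ then z > 0 and |√z − √6| < |z − 6|/√6 < ε.

δ = min(6, √6·ε)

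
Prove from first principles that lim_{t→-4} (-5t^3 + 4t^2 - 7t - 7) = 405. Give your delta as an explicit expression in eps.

Let eps > 0. We want delta > 0 such that 0 < |t + 4| < delta implies |(-5t^3 + 4t^2 - 7t - 7) − 405| < eps.
(-5t^3 + 4t^2 - 7t - 7) − 405 = -5t^3 + 4t^2 - 7t - 412 = (t + 4)(-5t^2 + 24t - 103).
So |(-5t^3 + 4t^2 - 7t - 7) − 405| = |t + 4|·|-5t^2 + 24t - 103|.
Assume first that |t + 4| < 2, so |t| < 6. Then |-5t^2 + 24t - 103| ≤ 5·6^2 + 24·6 + 103 = 427.
Hence |(-5t^3 + 4t^2 - 7t - 7) − 405| ≤ 427|t + 4| < eps provided |t + 4| < eps/427.
Choosing delta = min(2, eps/427) ensures both conditions, hence |(-5t^3 + 4t^2 - 7t - 7) − 405| < eps.

delta = min(2, eps/427)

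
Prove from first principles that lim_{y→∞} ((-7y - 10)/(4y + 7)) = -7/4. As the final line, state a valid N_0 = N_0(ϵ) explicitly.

Fix ϵ > 0. We seek N_0 > 0 such that y > N_0 implies |(-7y - 10)/(4y + 7) + 7/4| < ϵ.
(-7y - 10)/(4y + 7) + 7/4 = (4(-7y - 10) − (-7)(4y + 7)) / (4(4y + 7)) = 9/(4(4y + 7)).
For y > 0 we have 4y + 7 > 4y, so |(-7y - 10)/(4y + 7) + 7/4| = 9/(4(4y + 7)) < 9/(4·4y) = (9/16)/y.
Thus |(-7y - 10)/(4y + 7) + 7/4| < ϵ whenever y > (9/16)/ϵ.
Take N_0 = (9/16)/ϵ. If y > N_0 then |(-7y - 10)/(4y + 7) + 7/4| < (9/16)/y < ϵ.

N_0 = (9/16)/ϵ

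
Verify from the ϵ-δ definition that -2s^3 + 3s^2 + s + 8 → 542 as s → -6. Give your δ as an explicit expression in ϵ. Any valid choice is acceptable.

δ = min(1, ϵ/292)

Let ϵ > 0. We want δ > 0 such that 0 < |s + 6| < δ implies |(-2s^3 + 3s^2 + s + 8) − 542| < ϵ.
(-2s^3 + 3s^2 + s + 8) − 542 = -2s^3 + 3s^2 + s - 534 = (s + 6)(-2s^2 + 15s - 89).
So |(-2s^3 + 3s^2 + s + 8) − 542| = |s + 6|·|-2s^2 + 15s - 89|.
Require δ ≤ 1. Then |s + 6| < 1 gives |s| < 7, and by the triangle inequality |-2s^2 + 15s - 89| ≤ 2·7^2 + 15·7 + 89 = 292.
Hence |(-2s^3 + 3s^2 + s + 8) − 542| ≤ 292|s + 6| < ϵ provided |s + 6| < ϵ/292.
Choosing δ = min(1, ϵ/292) ensures both conditions, hence |(-2s^3 + 3s^2 + s + 8) − 542| < ϵ.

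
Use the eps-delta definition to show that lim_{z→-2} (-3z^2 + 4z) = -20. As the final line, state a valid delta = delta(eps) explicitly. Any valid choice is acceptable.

Let eps > 0 be given. We want delta > 0 such that 0 < |z + 2| < delta implies |(-3z^2 + 4z) + 20| < eps.
(-3z^2 + 4z) + 20 = -3z^2 + 4z + 20 = (z + 2)(-3z + 10).
So |(-3z^2 + 4z) + 20| = |z + 2|·|-3z + 10|.
Require delta ≤ 2. Then |z + 2| < 2 gives |z| < 4, and by the triangle inequality |-3z + 10| ≤ 3·4 + 10 = 22.
Hence |(-3z^2 + 4z) + 20| ≤ 22|z + 2| < eps provided |z + 2| < eps/22.
Take delta = min(2, eps/22). Then 0 < |z + 2| < delta gives both |z + 2| < 2 and |z + 2| < eps/22, so |(-3z^2 + 4z) + 20| < eps.

delta = min(2, eps/22)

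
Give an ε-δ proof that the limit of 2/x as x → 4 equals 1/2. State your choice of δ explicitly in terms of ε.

δ = min(2, 4ε)

Fix ε > 0. We seek δ > 0 such that 0 < |x − 4| < δ implies |2/x − (1/2)| < ε.
|2/x − (1/2)| = 2·|4 − x|/(4·|x|) = 2|x − 4|/(4|x|).
Restrict δ ≤ 2. Then |x − 4| < 2 gives |x| > 2, so 4|x| > 8.
Then |2/x − (1/2)| < 2|x − 4|/8, which is < ε when |x − 4| < 4ε.
Take δ = min(2, 4ε). Then 0 < |x − 4| < δ gives both |x − 4| < 2 and |x − 4| < 4ε, so |2/x − (1/2)| < ε.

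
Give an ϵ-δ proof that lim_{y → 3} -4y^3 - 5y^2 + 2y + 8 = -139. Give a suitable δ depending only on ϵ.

Let ϵ > 0 be given. We want δ > 0 such that 0 < |y − 3| < δ implies |(-4y^3 - 5y^2 + 2y + 8) + 139| < ϵ.
(-4y^3 - 5y^2 + 2y + 8) + 139 = -4y^3 - 5y^2 + 2y + 147 = (y − 3)(-4y^2 - 17y - 49).
So |(-4y^3 - 5y^2 + 2y + 8) + 139| = |y − 3|·|-4y^2 - 17y - 49|.
Assume first that |y − 3| < 1, so |y| < 4. Then |-4y^2 - 17y - 49| ≤ 4·4^2 + 17·4 + 49 = 181.
Hence |(-4y^3 - 5y^2 + 2y + 8) + 139| ≤ 181|y − 3| < ϵ provided |y − 3| < ϵ/181.
Take δ = min(1, ϵ/181). Then 0 < |y − 3| < δ gives both |y − 3| < 1 and |y − 3| < ϵ/181, so |(-4y^3 - 5y^2 + 2y + 8) + 139| < ϵ.

δ = min(1, ϵ/181)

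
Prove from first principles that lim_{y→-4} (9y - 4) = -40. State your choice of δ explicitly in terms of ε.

δ = ε/9

Let ε > 0 be given. We need δ > 0 so that 0 < |y + 4| < δ implies |(9y - 4) + 40| < ε.
|(9y - 4) + 40| = |9y + 36| = 9|y + 4|.
So 9|y + 4| < ε exactly when |y + 4| < ε/9.
Take δ = ε/9. If 0 < |y + 4| < δ then |(9y - 4) + 40| = 9|y + 4| < 9·(ε/9) = ε.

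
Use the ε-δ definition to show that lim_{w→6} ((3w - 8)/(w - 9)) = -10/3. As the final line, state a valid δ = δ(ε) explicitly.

Let ε > 0. We want δ > 0 with 0 < |w − 6| < δ ⇒ |(3w - 8)/(w - 9) + 10/3| < ε.
Combining over a common denominator, (3w - 8)/(w - 9) + 10/3 = [(3w - 8)·(-3) − 10·(w - 9)] / [(-3)·(w - 9)] = -19(w − 6) / ((-3)(w - 9)).
So |(3w - 8)/(w - 9) + 10/3| = 19|w − 6| / (3·|w − 9|).
Restrict δ ≤ 3/2. Then |w − 6| < 3/2 gives |w − 9| = |(w − 6) + (-3)| ≥ 3 − 3/2 = 3/2.
Hence |(3w - 8)/(w - 9) + 10/3| < 19|w − 6|/(3·(3/2)) = (38/9)|w − 6|, which is < ε once |w − 6| < (9/38)ε.
Take δ = min(3/2, (9/38)ε). Then 0 < |w − 6| < δ forces both bounds, so |(3w - 8)/(w - 9) + 10/3| < ε.

δ = min(3/2, (9/38)ε)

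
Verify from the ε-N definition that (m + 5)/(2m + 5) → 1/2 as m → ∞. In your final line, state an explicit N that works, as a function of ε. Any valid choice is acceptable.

Suppose ε > 0. For m ≥ 1, |(m + 5)/(2m + 5) − (1/2)| = |5|/(2(2m + 5)) = 5/(2(2m + 5)).
Since 2m + 5 ≥ 2m for m ≥ 1, this is ≤ 5/(2·2m) = (5/4)/m.
So |(m + 5)/(2m + 5) − (1/2)| < ε whenever m > (5/4)/ε.
Take N = (5/4)/ε. If m > N then |(m + 5)/(2m + 5) − (1/2)| ≤ (5/4)/m < ε.

N = (5/4)/ε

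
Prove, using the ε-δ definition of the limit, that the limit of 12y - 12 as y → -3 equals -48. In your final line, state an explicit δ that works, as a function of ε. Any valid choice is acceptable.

Fix ε > 0. We need δ > 0 so that 0 < |y + 3| < δ implies |(12y - 12) + 48| < ε.
|(12y - 12) + 48| = |12y + 36| = 12|y + 3|.
So 12|y + 3| < ε exactly when |y + 3| < ε/12.
Choosing δ = ε/12 gives |(12y - 12) + 48| = 12|y + 3| < ε whenever |y + 3| < δ.

δ = ε/12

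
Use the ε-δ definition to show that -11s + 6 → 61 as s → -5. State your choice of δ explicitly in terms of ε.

Let ε > 0. We need δ > 0 so that 0 < |s + 5| < δ implies |(-11s + 6) − 61| < ε.
|(-11s + 6) − 61| = |-11s - 55| = 11|s + 5|.
Thus it suffices that |s + 5| < ε/11.
Take δ = ε/11. If 0 < |s + 5| < δ then |(-11s + 6) − 61| = 11|s + 5| < 11·(ε/11) = ε.

δ = ε/11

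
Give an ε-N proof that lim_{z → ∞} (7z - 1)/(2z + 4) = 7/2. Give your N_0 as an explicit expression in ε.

Let ε > 0 be given. We seek N_0 > 0 such that z > N_0 implies |(7z - 1)/(2z + 4) − (7/2)| < ε.
(7z - 1)/(2z + 4) − (7/2) = (2(7z - 1) − 7(2z + 4)) / (2(2z + 4)) = -30/(2(2z + 4)).
For z > 0 we have 2z + 4 > 2z, so |(7z - 1)/(2z + 4) − (7/2)| = 30/(2(2z + 4)) < 30/(2·2z) = (15/2)/z.
Thus |(7z - 1)/(2z + 4) − (7/2)| < ε whenever z > (15/2)/ε.
Take N_0 = (15/2)/ε. If z > N_0 then |(7z - 1)/(2z + 4) − (7/2)| < (15/2)/z < ε.

N_0 = (15/2)/ε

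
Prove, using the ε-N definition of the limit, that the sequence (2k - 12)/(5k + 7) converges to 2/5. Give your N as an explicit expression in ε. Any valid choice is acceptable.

N = (74/25)/ε

Let ε > 0. For k ≥ 1, |(2k - 12)/(5k + 7) − (2/5)| = |-74|/(5(5k + 7)) = 74/(5(5k + 7)).
Since 5k + 7 ≥ 5k for k ≥ 1, this is ≤ 74/(5·5k) = (74/25)/k.
So |(2k - 12)/(5k + 7) − (2/5)| < ε whenever k > (74/25)/ε.
Take N = (74/25)/ε. If k > N then |(2k - 12)/(5k + 7) − (2/5)| ≤ (74/25)/k < ε.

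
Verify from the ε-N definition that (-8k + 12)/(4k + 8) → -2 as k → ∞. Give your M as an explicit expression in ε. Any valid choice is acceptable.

M = 7/ε

Fix ε > 0. For k ≥ 1, |(-8k + 12)/(4k + 8) + 2| = |112|/(4(4k + 8)) = 112/(4(4k + 8)).
Since 4k + 8 ≥ 4k for k ≥ 1, this is ≤ 112/(4·4k) = 7/k.
So |(-8k + 12)/(4k + 8) + 2| < ε whenever k > 7/ε.
Take M = 7/ε. If k > M then |(-8k + 12)/(4k + 8) + 2| ≤ 7/k < ε.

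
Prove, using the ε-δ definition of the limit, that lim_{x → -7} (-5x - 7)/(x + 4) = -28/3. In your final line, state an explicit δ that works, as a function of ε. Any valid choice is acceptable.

Fix ε > 0. We want δ > 0 with 0 < |x + 7| < δ ⇒ |(-5x - 7)/(x + 4) + 28/3| < ε.
Combining over a common denominator, (-5x - 7)/(x + 4) + 28/3 = [(-5x - 7)·(-3) − 28·(x + 4)] / [(-3)·(x + 4)] = -13(x + 7) / ((-3)(x + 4)).
So |(-5x - 7)/(x + 4) + 28/3| = 13|x + 7| / (3·|x + 4|).
Restrict δ ≤ 3/2. Then |x + 7| < 3/2 gives |x + 4| = |(x + 7) + (-3)| ≥ 3 − 3/2 = 3/2.
Hence |(-5x - 7)/(x + 4) + 28/3| < 13|x + 7|/(3·(3/2)) = (26/9)|x + 7|, which is < ε once |x + 7| < (9/26)ε.
Take δ = min(3/2, (9/26)ε). Then 0 < |x + 7| < δ forces both bounds, so |(-5x - 7)/(x + 4) + 28/3| < ε.

δ = min(3/2, (9/26)ε)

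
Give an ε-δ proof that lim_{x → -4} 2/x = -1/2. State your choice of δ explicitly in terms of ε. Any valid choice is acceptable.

δ = min(2, 4ε)

Let ε > 0. We seek δ > 0 such that 0 < |x + 4| < δ implies |2/x + 1/2| < ε.
|2/x + 1/2| = 2·|-4 − x|/(4·|x|) = 2|x + 4|/(4|x|).
Restrict δ ≤ 2. Then |x + 4| < 2 gives |x| > 2, so 4|x| > 8.
Then |2/x + 1/2| < 2|x + 4|/8, which is < ε when |x + 4| < 4ε.
Take δ = min(2, 4ε). Then 0 < |x + 4| < δ gives both |x + 4| < 2 and |x + 4| < 4ε, so |2/x + 1/2| < ε.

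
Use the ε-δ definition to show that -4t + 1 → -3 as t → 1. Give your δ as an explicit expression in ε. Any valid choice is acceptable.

Suppose ε > 0. We need δ > 0 so that 0 < |t − 1| < δ implies |(-4t + 1) + 3| < ε.
Since (-4t + 1) + 3 = -4(t − 1), we have |(-4t + 1) + 3| = 4|t − 1|.
Thus it suffices that |t − 1| < ε/4.
Choosing δ = ε/4 gives |(-4t + 1) + 3| = 4|t − 1| < ε whenever |t − 1| < δ.

δ = ε/4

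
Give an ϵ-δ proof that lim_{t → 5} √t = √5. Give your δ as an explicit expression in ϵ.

δ = min(5, √5·ϵ)

Let ϵ > 0. We want δ > 0 such that 0 < |t − 5| < δ implies |√t − √5| < ϵ.
Multiplying by the conjugate, |√t − √5| = |t − 5|/(√t + √5).
Restrict δ ≤ 5 so that |t − 5| < 5 forces t > 0, and then √t + √5 > √5.
Hence |√t − √5| < |t − 5|/√5, which is < ϵ once |t − 5| < √5·ϵ.
Take δ = min(5, √5·ϵ). If 0 < |t − 5| < δ then t > 0 and |√t − √5| < |t − 5|/√5 < ϵ.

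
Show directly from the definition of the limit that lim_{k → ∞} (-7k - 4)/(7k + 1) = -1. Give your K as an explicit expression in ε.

Fix ε > 0. For k ≥ 1, |(-7k - 4)/(7k + 1) + 1| = |-21|/(7(7k + 1)) = 21/(7(7k + 1)).
Since 7k + 1 ≥ 7k for k ≥ 1, this is ≤ 21/(7·7k) = (3/7)/k.
So |(-7k - 4)/(7k + 1) + 1| < ε whenever k > (3/7)/ε.
Take K = (3/7)/ε. If k > K then |(-7k - 4)/(7k + 1) + 1| ≤ (3/7)/k < ε.

K = (3/7)/ε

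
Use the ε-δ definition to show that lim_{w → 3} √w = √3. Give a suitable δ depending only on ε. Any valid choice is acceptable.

δ = min(3, √3·ε)

Suppose ε > 0. We want δ > 0 such that 0 < |w − 3| < δ implies |√w − √3| < ε.
Rationalise: √w − √3 = (w − 3)/(√w + √3), so |√w − √3| = |w − 3|/(√w + √3).
Restrict δ ≤ 3 so that |w − 3| < 3 forces w > 0, and then √w + √3 > √3.
Hence |√w − √3| < |w − 3|/√3, which is < ε once |w − 3| < √3·ε.
Take δ = min(3, √3·ε). If 0 < |w − 3| < δ then w > 0 and |√w − √3| < |w − 3|/√3 < ε.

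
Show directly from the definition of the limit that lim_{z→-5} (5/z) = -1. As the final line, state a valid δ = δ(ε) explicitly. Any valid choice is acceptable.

Let ε > 0 be given. We seek δ > 0 such that 0 < |z + 5| < δ implies |5/z + 1| < ε.
|5/z + 1| = 5·|-5 − z|/(5·|z|) = 5|z + 5|/(5|z|).
Restrict δ ≤ 5/2. Then |z + 5| < 5/2 gives |z| > 5/2, so 5|z| > 25/2.
Then |5/z + 1| < 5|z + 5|/(25/2), which is < ε when |z + 5| < (5/2)ε.
Take δ = min(5/2, (5/2)ε). Then 0 < |z + 5| < δ gives both |z + 5| < 5/2 and |z + 5| < (5/2)ε, so |5/z + 1| < ε.

δ = min(5/2, (5/2)ε)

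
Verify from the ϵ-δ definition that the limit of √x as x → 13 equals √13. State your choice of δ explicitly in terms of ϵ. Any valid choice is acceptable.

δ = min(13, √13·ϵ)

Let ϵ > 0 be given. We want δ > 0 such that 0 < |x − 13| < δ implies |√x − √13| < ϵ.
Rationalise: √x − √13 = (x − 13)/(√x + √13), so |√x − √13| = |x − 13|/(√x + √13).
Restrict δ ≤ 13 so that |x − 13| < 13 forces x > 0, and then √x + √13 > √13.
Hence |√x − √13| < |x − 13|/√13, which is < ϵ once |x − 13| < √13·ϵ.
Take δ = min(13, √13·ϵ). If 0 < |x − 13| < δ then x > 0 and |√x − √13| < |x − 13|/√13 < ϵ.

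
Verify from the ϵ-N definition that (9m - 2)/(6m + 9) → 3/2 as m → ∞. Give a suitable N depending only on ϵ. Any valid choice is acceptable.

N = (31/12)/ϵ

Let ϵ > 0. For m ≥ 1, |(9m - 2)/(6m + 9) − (3/2)| = |-93|/(6(6m + 9)) = 93/(6(6m + 9)).
Since 6m + 9 ≥ 6m for m ≥ 1, this is ≤ 93/(6·6m) = (31/12)/m.
So |(9m - 2)/(6m + 9) − (3/2)| < ϵ whenever m > (31/12)/ϵ.
Take N = (31/12)/ϵ. If m > N then |(9m - 2)/(6m + 9) − (3/2)| ≤ (31/12)/m < ϵ.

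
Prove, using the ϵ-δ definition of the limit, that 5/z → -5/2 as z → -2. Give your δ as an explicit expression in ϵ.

δ = min(1, (2/5)ϵ)

Suppose ϵ > 0. We seek δ > 0 such that 0 < |z + 2| < δ implies |5/z + 5/2| < ϵ.
|5/z + 5/2| = 5·|-2 − z|/(2·|z|) = 5|z + 2|/(2|z|).
Require δ ≤ 1 so that |z| > 2 − 1 = 1, hence 2|z| > 2.
Then |5/z + 5/2| < 5|z + 2|/2, which is < ϵ when |z + 2| < (2/5)ϵ.
Take δ = min(1, (2/5)ϵ). Then 0 < |z + 2| < δ gives both |z + 2| < 1 and |z + 2| < (2/5)ϵ, so |5/z + 5/2| < ϵ.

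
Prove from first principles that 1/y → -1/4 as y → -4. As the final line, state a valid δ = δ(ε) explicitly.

Let ε > 0. We seek δ > 0 such that 0 < |y + 4| < δ implies |1/y + 1/4| < ε.
|1/y + 1/4| = |-4 − y|/(4·|y|) = |y + 4|/(4|y|).
Require δ ≤ 2 so that |y| > 4 − 2 = 2, hence 4|y| > 8.
Then |1/y + 1/4| < |y + 4|/8, which is < ε when |y + 4| < 8ε.
Take δ = min(2, 8ε). Then 0 < |y + 4| < δ gives both |y + 4| < 2 and |y + 4| < 8ε, so |1/y + 1/4| < ε.

δ = min(2, 8ε)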